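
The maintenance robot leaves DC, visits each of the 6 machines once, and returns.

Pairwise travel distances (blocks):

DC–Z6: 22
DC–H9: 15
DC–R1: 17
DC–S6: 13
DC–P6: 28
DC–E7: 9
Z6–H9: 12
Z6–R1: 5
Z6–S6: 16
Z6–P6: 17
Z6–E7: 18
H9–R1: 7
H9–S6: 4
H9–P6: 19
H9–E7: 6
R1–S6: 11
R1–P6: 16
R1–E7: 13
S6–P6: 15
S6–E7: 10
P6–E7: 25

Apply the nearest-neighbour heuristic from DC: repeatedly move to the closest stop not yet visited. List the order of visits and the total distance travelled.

From DC: distances to unvisited — E7=9, S6=13, H9=15, R1=17, Z6=22, P6=28. Nearest is E7 (9).
From E7: distances to unvisited — H9=6, S6=10, R1=13, Z6=18, P6=25. Nearest is H9 (6).
From H9: distances to unvisited — S6=4, R1=7, Z6=12, P6=19. Nearest is S6 (4).
From S6: distances to unvisited — R1=11, P6=15, Z6=16. Nearest is R1 (11).
From R1: distances to unvisited — Z6=5, P6=16. Nearest is Z6 (5).
From Z6: distances to unvisited — P6=17. Nearest is P6 (17).
Return P6→DC: 28.
Total = 9 + 6 + 4 + 11 + 5 + 17 + 28 = 80.

80 blocks along DC → E7 → H9 → S6 → R1 → Z6 → P6 → DC.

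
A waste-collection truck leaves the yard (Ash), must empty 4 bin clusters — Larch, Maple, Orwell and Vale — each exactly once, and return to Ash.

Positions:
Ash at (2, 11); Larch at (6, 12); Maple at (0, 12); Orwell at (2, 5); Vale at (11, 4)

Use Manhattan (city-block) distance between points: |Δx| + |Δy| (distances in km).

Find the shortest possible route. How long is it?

There are 12 distinct closed tours to check (reversals are equivalent).
Ash → Larch → Maple → Orwell → Vale → Ash: 5+6+9+10+16 = 46
Ash → Larch → Maple → Vale → Orwell → Ash: 5+6+19+10+6 = 46
Ash → Larch → Orwell → Maple → Vale → Ash: 5+11+9+19+16 = 60
Ash → Larch → Orwell → Vale → Maple → Ash: 5+11+10+19+3 = 48
Ash → Larch → Vale → Maple → Orwell → Ash: 5+13+19+9+6 = 52
Ash → Larch → Vale → Orwell → Maple → Ash: 5+13+10+9+3 = 40
Ash → Maple → Larch → Orwell → Vale → Ash: 3+6+11+10+16 = 46
Ash → Maple → Larch → Vale → Orwell → Ash: 3+6+13+10+6 = 38
Ash → Maple → Orwell → Larch → Vale → Ash: 3+9+11+13+16 = 52
Ash → Maple → Vale → Larch → Orwell → Ash: 3+19+13+11+6 = 52
Ash → Orwell → Larch → Maple → Vale → Ash: 6+11+6+19+16 = 58
Ash → Orwell → Maple → Larch → Vale → Ash: 6+9+6+13+16 = 50
The minimum is 38.
One optimal route: Ash → Maple → Larch → Vale → Orwell → Ash (or its reverse).

Shortest round trip = 38 km.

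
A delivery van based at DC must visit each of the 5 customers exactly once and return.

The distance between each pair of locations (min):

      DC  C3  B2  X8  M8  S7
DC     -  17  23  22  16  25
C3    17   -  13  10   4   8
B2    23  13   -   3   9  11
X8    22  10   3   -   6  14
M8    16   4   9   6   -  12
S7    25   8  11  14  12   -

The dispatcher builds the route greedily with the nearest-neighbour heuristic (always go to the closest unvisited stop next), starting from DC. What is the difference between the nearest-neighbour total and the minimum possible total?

From DC: M8=16, C3=17, X8=22, B2=23, S7=25 → choose M8 (16).
From M8: C3=4, X8=6, B2=9, S7=12 → choose C3 (4).
From C3: S7=8, X8=10, B2=13 → choose S7 (8).
From S7: B2=11, X8=14 → choose B2 (11).
From B2: X8=3 → choose X8 (3).
NN route DC → M8 → C3 → S7 → B2 → X8 → DC costs 64.
Optimal: DC → C3 → S7 → B2 → X8 → M8 → DC costs 61 (by enumerating all 60 distinct tours).
Excess = 64 − 61 = 3.

Excess over optimum: 3 min.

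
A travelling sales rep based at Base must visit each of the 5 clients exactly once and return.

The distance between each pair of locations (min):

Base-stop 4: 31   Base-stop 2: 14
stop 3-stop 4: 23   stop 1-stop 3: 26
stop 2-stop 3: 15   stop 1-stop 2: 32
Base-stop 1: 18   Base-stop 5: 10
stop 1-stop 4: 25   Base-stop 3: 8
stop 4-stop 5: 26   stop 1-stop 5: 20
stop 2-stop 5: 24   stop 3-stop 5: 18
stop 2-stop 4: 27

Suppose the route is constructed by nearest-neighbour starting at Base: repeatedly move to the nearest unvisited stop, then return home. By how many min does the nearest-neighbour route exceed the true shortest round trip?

The nearest-neighbour route is 18 min longer than optimal.

From Base: stop 3=8, stop 5=10, stop 2=14, stop 1=18, stop 4=31 → choose stop 3 (8).
From stop 3: stop 2=15, stop 5=18, stop 4=23, stop 1=26 → choose stop 2 (15).
From stop 2: stop 5=24, stop 4=27, stop 1=32 → choose stop 5 (24).
From stop 5: stop 1=20, stop 4=26 → choose stop 1 (20).
From stop 1: stop 4=25 → choose stop 4 (25).
NN route Base → stop 3 → stop 2 → stop 5 → stop 1 → stop 4 → Base costs 123.
Optimal: Base → stop 3 → stop 2 → stop 4 → stop 1 → stop 5 → Base costs 105 (by enumerating all 60 distinct tours).
Excess = 123 − 105 = 18.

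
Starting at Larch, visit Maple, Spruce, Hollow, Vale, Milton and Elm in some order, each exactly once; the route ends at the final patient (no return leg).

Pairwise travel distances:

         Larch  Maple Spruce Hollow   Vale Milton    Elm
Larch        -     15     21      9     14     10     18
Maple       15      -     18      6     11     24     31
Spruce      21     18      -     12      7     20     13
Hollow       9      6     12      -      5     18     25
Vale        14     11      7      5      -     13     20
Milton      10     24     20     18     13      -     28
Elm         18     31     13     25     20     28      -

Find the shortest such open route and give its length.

65 — the minimum one-way total.

There are 6! = 720 possible orderings.
Larch → Maple → Spruce → Hollow → Vale → Milton → Elm: 15+18+12+5+13+28 = 91
Larch → Maple → Spruce → Hollow → Vale → Elm → Milton: 15+18+12+5+20+28 = 98
Larch → Maple → Spruce → Hollow → Milton → Vale → Elm: 15+18+12+18+13+20 = 96
Larch → Maple → Spruce → Hollow → Milton → Elm → Vale: 15+18+12+18+28+20 = 111
Larch → Maple → Spruce → Hollow → Elm → Vale → Milton: 15+18+12+25+20+13 = 103
Larch → Maple → Spruce → Hollow → Elm → Milton → Vale: 15+18+12+25+28+13 = 111
Larch → Maple → Spruce → Vale → Hollow → Milton → Elm: 15+18+7+5+18+28 = 91
Larch → Maple → Spruce → Vale → Hollow → Elm → Milton: 15+18+7+5+25+28 = 98
… (712 more)
Larch → Milton → Maple → Hollow → Vale → Spruce → Elm: 10+24+6+5+7+13 = 65  ← best
The minimum is 65.
One shortest path: Larch → Milton → Maple → Hollow → Vale → Spruce → Elm.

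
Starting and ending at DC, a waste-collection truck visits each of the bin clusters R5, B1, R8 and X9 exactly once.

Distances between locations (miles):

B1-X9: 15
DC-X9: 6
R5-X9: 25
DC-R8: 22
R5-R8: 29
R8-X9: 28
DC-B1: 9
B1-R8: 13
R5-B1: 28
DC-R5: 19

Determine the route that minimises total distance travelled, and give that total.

DC - R5 - B1 - R8 - X9 - DC: 19+28+13+28+6 = 94
DC - R5 - B1 - X9 - R8 - DC: 19+28+15+28+22 = 112
DC - R5 - R8 - B1 - X9 - DC: 19+29+13+15+6 = 82
DC - R5 - R8 - X9 - B1 - DC: 19+29+28+15+9 = 100
DC - R5 - X9 - B1 - R8 - DC: 19+25+15+13+22 = 94
DC - R5 - X9 - R8 - B1 - DC: 19+25+28+13+9 = 94
DC - B1 - R5 - R8 - X9 - DC: 9+28+29+28+6 = 100
DC - B1 - R5 - X9 - R8 - DC: 9+28+25+28+22 = 112
DC - B1 - R8 - R5 - X9 - DC: 9+13+29+25+6 = 82
DC - B1 - X9 - R5 - R8 - DC: 9+15+25+29+22 = 100
DC - R8 - R5 - B1 - X9 - DC: 22+29+28+15+6 = 100
DC - R8 - B1 - R5 - X9 - DC: 22+13+28+25+6 = 94
The minimum is 82.
One optimal route: DC → R5 → R8 → B1 → X9 → DC (or its reverse).

Minimum total distance: 82 miles.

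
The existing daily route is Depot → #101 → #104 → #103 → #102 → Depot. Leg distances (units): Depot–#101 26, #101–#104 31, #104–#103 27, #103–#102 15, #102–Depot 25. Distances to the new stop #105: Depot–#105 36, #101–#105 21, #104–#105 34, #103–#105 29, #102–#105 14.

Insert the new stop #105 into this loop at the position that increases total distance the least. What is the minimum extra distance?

Adding 24 by placing #105 on the #101–#104 leg.

Insertion cost between consecutive stops i–j is d(i,#105) + d(#105,j) − d(i,j):
  between Depot and #101: 36 + 21 − 26 = 31
  between #101 and #104: 21 + 34 − 31 = 24
  between #104 and #103: 34 + 29 − 27 = 36
  between #103 and #102: 29 + 14 − 15 = 28
  between #102 and Depot: 14 + 36 − 25 = 25
Cheapest insertion is between #101 and #104, adding 24.
New total = 124 + 24 = 148.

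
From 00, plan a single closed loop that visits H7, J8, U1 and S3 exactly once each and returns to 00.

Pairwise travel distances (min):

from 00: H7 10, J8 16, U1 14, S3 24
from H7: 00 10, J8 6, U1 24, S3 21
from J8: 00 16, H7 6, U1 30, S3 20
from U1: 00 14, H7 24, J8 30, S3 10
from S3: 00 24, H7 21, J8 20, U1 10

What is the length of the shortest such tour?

With 4 stops there are 4!/2 = 12 distinct round trips (a route and its reverse cost the same).
00 - H7 - J8 - U1 - S3 - 00: 10+6+30+10+24 = 80
00 - H7 - J8 - S3 - U1 - 00: 10+6+20+10+14 = 60
00 - H7 - U1 - J8 - S3 - 00: 10+24+30+20+24 = 108
00 - H7 - U1 - S3 - J8 - 00: 10+24+10+20+16 = 80
00 - H7 - S3 - J8 - U1 - 00: 10+21+20+30+14 = 95
00 - H7 - S3 - U1 - J8 - 00: 10+21+10+30+16 = 87
00 - J8 - H7 - U1 - S3 - 00: 16+6+24+10+24 = 80
00 - J8 - H7 - S3 - U1 - 00: 16+6+21+10+14 = 67
00 - J8 - U1 - H7 - S3 - 00: 16+30+24+21+24 = 115
00 - J8 - S3 - H7 - U1 - 00: 16+20+21+24+14 = 95
00 - U1 - H7 - J8 - S3 - 00: 14+24+6+20+24 = 88
00 - U1 - J8 - H7 - S3 - 00: 14+30+6+21+24 = 95
The minimum is 60.
One optimal route: 00 → H7 → J8 → S3 → U1 → 00 (or its reverse).

Shortest round trip = 60 min.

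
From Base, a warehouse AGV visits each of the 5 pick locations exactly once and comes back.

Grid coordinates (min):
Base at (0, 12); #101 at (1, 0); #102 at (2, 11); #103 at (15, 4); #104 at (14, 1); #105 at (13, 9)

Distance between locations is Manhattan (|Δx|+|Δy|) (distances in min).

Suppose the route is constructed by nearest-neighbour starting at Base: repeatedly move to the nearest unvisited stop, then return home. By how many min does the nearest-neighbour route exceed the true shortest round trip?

2 min longer than the optimal tour.

From Base: #102=3, #101=13, #105=16, #103=23, #104=25 → choose #102 (3).
From #102: #101=12, #105=13, #103=20, #104=22 → choose #101 (12).
From #101: #104=14, #103=18, #105=21 → choose #104 (14).
From #104: #103=4, #105=9 → choose #103 (4).
From #103: #105=7 → choose #105 (7).
NN route Base → #102 → #101 → #104 → #103 → #105 → Base costs 56.
Optimal: Base → #101 → #104 → #103 → #105 → #102 → Base costs 54 (by enumerating all 60 distinct tours).
Excess = 56 − 54 = 2.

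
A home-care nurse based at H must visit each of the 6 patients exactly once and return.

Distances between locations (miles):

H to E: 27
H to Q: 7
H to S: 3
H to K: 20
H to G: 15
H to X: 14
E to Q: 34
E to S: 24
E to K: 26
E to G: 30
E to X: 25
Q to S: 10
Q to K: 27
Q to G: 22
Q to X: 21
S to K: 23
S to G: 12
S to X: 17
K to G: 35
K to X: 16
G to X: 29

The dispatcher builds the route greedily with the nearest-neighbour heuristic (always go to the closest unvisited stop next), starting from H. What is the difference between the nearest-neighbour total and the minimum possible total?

H: S=3, Q=7, X=14, G=15, K=20, E=27 ⇒ S
S: Q=10, G=12, X=17, K=23, E=24 ⇒ Q
Q: X=21, G=22, K=27, E=34 ⇒ X
X: K=16, E=25, G=29 ⇒ K
K: E=26, G=35 ⇒ E
E: G=30 ⇒ G
NN route H → S → Q → X → K → E → G → H costs 121.
Optimal: H → Q → S → G → E → K → X → H costs 115 (by enumerating all 360 distinct tours).
Excess = 121 − 115 = 6.

6 miles longer than the optimal tour.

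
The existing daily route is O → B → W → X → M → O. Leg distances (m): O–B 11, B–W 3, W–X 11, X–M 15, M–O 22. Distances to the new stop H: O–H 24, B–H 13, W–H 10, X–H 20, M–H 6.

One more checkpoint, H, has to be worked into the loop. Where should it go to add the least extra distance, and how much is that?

Adding 8 m by placing H on the M–O leg.

Insertion cost between consecutive stops i–j is d(i,H) + d(H,j) − d(i,j):
  between O and B: 24 + 13 − 11 = 26
  between B and W: 13 + 10 − 3 = 20
  between W and X: 10 + 20 − 11 = 19
  between X and M: 20 + 6 − 15 = 11
  between M and O: 6 + 24 − 22 = 8
Cheapest insertion is between M and O, adding 8.
New total = 62 + 8 = 70.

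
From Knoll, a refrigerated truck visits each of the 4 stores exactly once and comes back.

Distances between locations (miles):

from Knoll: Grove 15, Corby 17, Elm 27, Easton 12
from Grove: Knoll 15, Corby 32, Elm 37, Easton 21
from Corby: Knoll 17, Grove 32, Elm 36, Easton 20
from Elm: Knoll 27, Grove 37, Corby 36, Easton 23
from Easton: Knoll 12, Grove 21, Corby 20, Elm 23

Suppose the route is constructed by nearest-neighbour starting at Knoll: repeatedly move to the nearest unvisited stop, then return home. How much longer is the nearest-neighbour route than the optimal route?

The nearest-neighbour route is 16 miles longer than optimal.

From Knoll: Easton=12, Grove=15, Corby=17, Elm=27 → choose Easton (12).
From Easton: Corby=20, Grove=21, Elm=23 → choose Corby (20).
From Corby: Grove=32, Elm=36 → choose Grove (32).
From Grove: Elm=37 → choose Elm (37).
NN route Knoll → Easton → Corby → Grove → Elm → Knoll costs 128.
Optimal: Knoll → Grove → Elm → Easton → Corby → Knoll costs 112 (by enumerating all 12 distinct tours).
Excess = 128 − 112 = 16.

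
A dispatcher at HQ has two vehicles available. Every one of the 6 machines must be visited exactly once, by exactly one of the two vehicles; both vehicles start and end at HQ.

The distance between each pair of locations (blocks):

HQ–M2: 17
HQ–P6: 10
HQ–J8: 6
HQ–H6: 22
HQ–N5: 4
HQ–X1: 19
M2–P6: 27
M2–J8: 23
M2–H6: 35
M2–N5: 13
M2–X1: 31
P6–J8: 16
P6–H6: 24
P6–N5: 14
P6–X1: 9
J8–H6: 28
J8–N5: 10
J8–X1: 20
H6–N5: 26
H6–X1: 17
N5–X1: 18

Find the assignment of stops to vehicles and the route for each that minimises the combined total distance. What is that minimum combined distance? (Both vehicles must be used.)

Minimum combined distance: 100 blocks.

Check every non-empty split of the stops between the two vehicles; for each half take its own optimal tour:
  {M2} + {P6, J8, H6, N5, X1}: 34 + 78 = 112
  {P6} + {M2, J8, H6, N5, X1}: 20 + 95 = 115
  {M2, P6} + {J8, H6, N5, X1}: 54 + 73 = 127
  {J8} + {M2, P6, H6, N5, X1}: 12 + 88 = 100
  {M2, J8} + {P6, H6, N5, X1}: 46 + 66 = 112
  {P6, J8} + {M2, H6, N5, X1}: 32 + 87 = 119
  … (31 splits in total)
Best: vehicle 1 HQ → J8 → HQ = 12; vehicle 2 HQ → P6 → X1 → H6 → M2 → N5 → HQ = 88; combined 100.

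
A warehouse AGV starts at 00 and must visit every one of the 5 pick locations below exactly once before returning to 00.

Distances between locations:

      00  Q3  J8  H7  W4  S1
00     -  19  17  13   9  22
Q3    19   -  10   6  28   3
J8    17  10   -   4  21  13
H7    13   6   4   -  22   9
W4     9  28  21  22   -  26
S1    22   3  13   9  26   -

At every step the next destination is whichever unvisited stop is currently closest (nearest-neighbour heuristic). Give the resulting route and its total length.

00 → [W4:9 / H7:13 / J8:17 / Q3:19 / S1:22] → W4 (9)
W4 → [J8:21 / H7:22 / S1:26 / Q3:28] → J8 (21)
J8 → [H7:4 / Q3:10 / S1:13] → H7 (4)
H7 → [Q3:6 / S1:9] → Q3 (6)
Q3 → [S1:3] → S1 (3)
Return S1→00: 22.
Total = 9 + 21 + 4 + 6 + 3 + 22 = 65.

Total distance 65 via the nearest-neighbour route 00 → W4 → J8 → H7 → Q3 → S1 → 00.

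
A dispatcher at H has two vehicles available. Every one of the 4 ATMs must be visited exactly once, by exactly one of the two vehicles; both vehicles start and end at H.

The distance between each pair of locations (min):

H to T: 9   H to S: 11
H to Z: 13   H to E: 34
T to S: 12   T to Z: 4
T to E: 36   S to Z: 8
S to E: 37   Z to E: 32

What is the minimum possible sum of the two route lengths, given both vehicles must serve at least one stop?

Check every non-empty split of the stops between the two vehicles; for each half take its own optimal tour:
  {T} + {S, Z, E}: 18 + 85 = 103
  {S} + {T, Z, E}: 22 + 79 = 101
  {T, S} + {Z, E}: 32 + 79 = 111
  {Z} + {T, S, E}: 26 + 92 = 118
  {T, Z} + {S, E}: 26 + 82 = 108
  {S, Z} + {T, E}: 32 + 79 = 111
  … (7 splits in total)
  {T, S, Z} + {E}: 32 + 68 = 100  ← best
Best: vehicle 1 H → T → Z → S → H = 32; vehicle 2 H → E → H = 68; combined 100.

100 min — the smallest possible combined total.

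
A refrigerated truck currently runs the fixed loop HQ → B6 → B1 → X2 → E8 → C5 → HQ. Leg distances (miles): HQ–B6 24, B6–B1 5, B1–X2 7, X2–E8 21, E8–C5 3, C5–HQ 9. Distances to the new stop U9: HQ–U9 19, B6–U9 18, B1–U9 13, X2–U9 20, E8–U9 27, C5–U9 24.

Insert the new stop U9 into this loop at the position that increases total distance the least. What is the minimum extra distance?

Adding 13 miles by placing U9 on the HQ–B6 leg.

Insertion cost between consecutive stops i–j is d(i,U9) + d(U9,j) − d(i,j):
  between HQ and B6: 19 + 18 − 24 = 13
  between B6 and B1: 18 + 13 − 5 = 26
  between B1 and X2: 13 + 20 − 7 = 26
  between X2 and E8: 20 + 27 − 21 = 26
  between E8 and C5: 27 + 24 − 3 = 48
  between C5 and HQ: 24 + 19 − 9 = 34
Cheapest insertion is between HQ and B6, adding 13.
New total = 69 + 13 = 82.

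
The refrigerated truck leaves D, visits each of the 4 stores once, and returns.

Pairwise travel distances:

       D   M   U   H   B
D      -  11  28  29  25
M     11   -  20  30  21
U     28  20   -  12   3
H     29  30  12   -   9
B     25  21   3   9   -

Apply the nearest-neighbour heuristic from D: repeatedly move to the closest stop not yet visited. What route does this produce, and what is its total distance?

D → [M:11 / B:25 / U:28 / H:29] → M (11)
M → [U:20 / B:21 / H:30] → U (20)
U → [B:3 / H:12] → B (3)
B → [H:9] → H (9)
Return H→D: 29.
Total = 11 + 20 + 3 + 9 + 29 = 72.

72 along D → M → U → B → H → D.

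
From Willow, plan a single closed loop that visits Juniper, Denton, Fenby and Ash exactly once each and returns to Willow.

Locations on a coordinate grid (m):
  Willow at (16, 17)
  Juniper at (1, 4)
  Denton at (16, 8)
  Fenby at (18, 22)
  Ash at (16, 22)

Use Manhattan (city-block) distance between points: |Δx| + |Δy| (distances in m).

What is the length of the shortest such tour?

With 4 stops there are 4!/2 = 12 distinct round trips (a route and its reverse cost the same).
Willow - Juniper - Denton - Fenby - Ash - Willow: 28+19+16+2+5 = 70
Willow - Juniper - Denton - Ash - Fenby - Willow: 28+19+14+2+7 = 70
Willow - Juniper - Fenby - Denton - Ash - Willow: 28+35+16+14+5 = 98
Willow - Juniper - Fenby - Ash - Denton - Willow: 28+35+2+14+9 = 88
Willow - Juniper - Ash - Denton - Fenby - Willow: 28+33+14+16+7 = 98
Willow - Juniper - Ash - Fenby - Denton - Willow: 28+33+2+16+9 = 88
Willow - Denton - Juniper - Fenby - Ash - Willow: 9+19+35+2+5 = 70
Willow - Denton - Juniper - Ash - Fenby - Willow: 9+19+33+2+7 = 70
Willow - Denton - Fenby - Juniper - Ash - Willow: 9+16+35+33+5 = 98
Willow - Denton - Ash - Juniper - Fenby - Willow: 9+14+33+35+7 = 98
Willow - Fenby - Juniper - Denton - Ash - Willow: 7+35+19+14+5 = 80
Willow - Fenby - Denton - Juniper - Ash - Willow: 7+16+19+33+5 = 80
The minimum is 70.
One optimal route: Willow → Juniper → Denton → Fenby → Ash → Willow (or its reverse).

Minimum total distance: 70 m.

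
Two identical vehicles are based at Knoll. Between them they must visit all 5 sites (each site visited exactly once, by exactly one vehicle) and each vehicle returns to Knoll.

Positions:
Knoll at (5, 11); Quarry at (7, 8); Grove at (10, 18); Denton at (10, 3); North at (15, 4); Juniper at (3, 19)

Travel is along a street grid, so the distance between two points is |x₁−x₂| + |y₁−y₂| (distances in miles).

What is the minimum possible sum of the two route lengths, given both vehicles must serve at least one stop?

There are 2^4 − 1 = 15 ways to divide the 5 stops into two non-empty groups. For each, the best each vehicle can do is its own shortest tour through its group:
  {Quarry} + {Grove, Denton, North, Juniper}: 10 + 56 = 66
  {Grove} + {Quarry, Denton, North, Juniper}: 24 + 56 = 80
  {Quarry, Grove} + {Denton, North, Juniper}: 30 + 56 = 86
  {Denton} + {Quarry, Grove, North, Juniper}: 26 + 54 = 80
  {Quarry, Denton} + {Grove, North, Juniper}: 26 + 54 = 80
  {Grove, Denton} + {Quarry, North, Juniper}: 40 + 54 = 94
  … (15 splits in total)
Best: vehicle 1 Knoll → Quarry → Knoll = 10; vehicle 2 Knoll → Denton → North → Grove → Juniper → Knoll = 56; combined 66.

Minimum combined distance: 66 miles.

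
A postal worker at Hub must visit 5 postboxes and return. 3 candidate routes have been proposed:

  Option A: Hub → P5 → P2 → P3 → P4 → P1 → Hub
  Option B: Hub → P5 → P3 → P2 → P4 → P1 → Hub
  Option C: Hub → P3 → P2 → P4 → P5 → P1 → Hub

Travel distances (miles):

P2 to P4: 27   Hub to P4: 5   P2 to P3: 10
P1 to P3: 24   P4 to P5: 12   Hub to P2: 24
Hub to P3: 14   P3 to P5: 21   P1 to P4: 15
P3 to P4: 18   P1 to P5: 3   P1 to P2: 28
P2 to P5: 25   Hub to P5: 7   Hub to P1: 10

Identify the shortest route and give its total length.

76 miles — Option C is the shortest.

Option A: 7 + 25 + 10 + 18 + 15 + 10 = 85
Option B: 7 + 21 + 10 + 27 + 15 + 10 = 90
Option C: 14 + 10 + 27 + 12 + 3 + 10 = 76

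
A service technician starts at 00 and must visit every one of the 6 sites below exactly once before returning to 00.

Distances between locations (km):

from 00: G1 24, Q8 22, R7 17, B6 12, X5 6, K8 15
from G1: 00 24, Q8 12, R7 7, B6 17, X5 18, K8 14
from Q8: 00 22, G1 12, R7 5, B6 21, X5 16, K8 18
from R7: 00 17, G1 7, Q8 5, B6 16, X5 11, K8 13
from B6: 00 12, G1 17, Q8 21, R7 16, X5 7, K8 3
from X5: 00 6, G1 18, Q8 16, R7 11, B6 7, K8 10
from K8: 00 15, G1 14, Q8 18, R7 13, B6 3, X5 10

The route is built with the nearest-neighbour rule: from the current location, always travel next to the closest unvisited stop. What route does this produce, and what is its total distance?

70 km along 00 → X5 → B6 → K8 → R7 → Q8 → G1 → 00.

From 00: distances to unvisited — X5=6, B6=12, K8=15, R7=17, Q8=22, G1=24. Nearest is X5 (6).
From X5: distances to unvisited — B6=7, K8=10, R7=11, Q8=16, G1=18. Nearest is B6 (7).
From B6: distances to unvisited — K8=3, R7=16, G1=17, Q8=21. Nearest is K8 (3).
From K8: distances to unvisited — R7=13, G1=14, Q8=18. Nearest is R7 (13).
From R7: distances to unvisited — Q8=5, G1=7. Nearest is Q8 (5).
From Q8: distances to unvisited — G1=12. Nearest is G1 (12).
Return G1→00: 24.
Total = 6 + 7 + 3 + 13 + 5 + 12 + 24 = 70.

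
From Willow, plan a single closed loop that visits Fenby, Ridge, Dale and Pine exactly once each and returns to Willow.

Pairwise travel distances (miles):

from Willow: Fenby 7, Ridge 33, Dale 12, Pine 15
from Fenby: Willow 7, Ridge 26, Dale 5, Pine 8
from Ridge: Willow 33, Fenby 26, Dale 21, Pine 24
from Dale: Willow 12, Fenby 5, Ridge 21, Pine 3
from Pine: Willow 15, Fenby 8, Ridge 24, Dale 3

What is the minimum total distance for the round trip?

Minimum total distance: 72 miles.

There are 12 distinct closed tours to check (reversals are equivalent).
Willow-Fenby-Ridge-Dale-Pine-Willow: 7+26+21+3+15 = 72
Willow-Fenby-Ridge-Pine-Dale-Willow: 7+26+24+3+12 = 72
Willow-Fenby-Dale-Ridge-Pine-Willow: 7+5+21+24+15 = 72
Willow-Fenby-Dale-Pine-Ridge-Willow: 7+5+3+24+33 = 72
Willow-Fenby-Pine-Ridge-Dale-Willow: 7+8+24+21+12 = 72
Willow-Fenby-Pine-Dale-Ridge-Willow: 7+8+3+21+33 = 72
Willow-Ridge-Fenby-Dale-Pine-Willow: 33+26+5+3+15 = 82
Willow-Ridge-Fenby-Pine-Dale-Willow: 33+26+8+3+12 = 82
Willow-Ridge-Dale-Fenby-Pine-Willow: 33+21+5+8+15 = 82
Willow-Ridge-Pine-Fenby-Dale-Willow: 33+24+8+5+12 = 82
Willow-Dale-Fenby-Ridge-Pine-Willow: 12+5+26+24+15 = 82
Willow-Dale-Ridge-Fenby-Pine-Willow: 12+21+26+8+15 = 82
The minimum is 72.
One optimal route: Willow → Fenby → Ridge → Dale → Pine → Willow (or its reverse).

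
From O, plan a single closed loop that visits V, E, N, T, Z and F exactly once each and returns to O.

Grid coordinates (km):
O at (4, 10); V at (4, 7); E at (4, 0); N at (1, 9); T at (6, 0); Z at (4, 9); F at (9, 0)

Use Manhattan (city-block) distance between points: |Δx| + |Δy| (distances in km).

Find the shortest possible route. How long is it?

There are 360 distinct closed tours to check (reversals are equivalent).
O→V→E→N→T→Z→F→O: 3+7+12+14+11+14+15 = 76
O→V→E→N→T→F→Z→O: 3+7+12+14+3+14+1 = 54
O→V→E→N→Z→T→F→O: 3+7+12+3+11+3+15 = 54
O→V→E→N→Z→F→T→O: 3+7+12+3+14+3+12 = 54
O→V→E→N→F→T→Z→O: 3+7+12+17+3+11+1 = 54
O→V→E→N→F→Z→T→O: 3+7+12+17+14+11+12 = 76
O→V→E→T→N→Z→F→O: 3+7+2+14+3+14+15 = 58
O→V→E→T→N→F→Z→O: 3+7+2+14+17+14+1 = 58
… (352 more)
O→V→E→T→F→N→Z→O: 3+7+2+3+17+3+1 = 36  ← best
The minimum is 36.
One optimal route: O → V → E → T → F → N → Z → O (or its reverse).

Shortest round trip = 36 km.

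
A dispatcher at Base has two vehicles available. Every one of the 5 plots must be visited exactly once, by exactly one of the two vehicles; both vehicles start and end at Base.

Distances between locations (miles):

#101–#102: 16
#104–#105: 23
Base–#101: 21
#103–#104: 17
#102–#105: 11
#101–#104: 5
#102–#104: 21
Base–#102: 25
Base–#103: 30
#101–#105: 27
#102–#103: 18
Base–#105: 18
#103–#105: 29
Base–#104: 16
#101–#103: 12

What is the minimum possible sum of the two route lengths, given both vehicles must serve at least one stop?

Minimum combined distance: 112 miles.

There are 2^4 − 1 = 15 ways to divide the 5 stops into two non-empty groups. For each, the best each vehicle can do is its own shortest tour through its group:
  {#101} + {#102, #103, #104, #105}: 42 + 80 = 122
  {#102} + {#101, #103, #104, #105}: 50 + 80 = 130
  {#101, #102} + {#103, #104, #105}: 62 + 80 = 142
  {#103} + {#101, #102, #104, #105}: 60 + 66 = 126
  {#101, #103} + {#102, #104, #105}: 63 + 66 = 129
  {#102, #103} + {#101, #104, #105}: 73 + 66 = 139
  … (15 splits in total)
  {#104} + {#101, #102, #103, #105}: 32 + 80 = 112  ← best
Best: vehicle 1 Base → #104 → Base = 32; vehicle 2 Base → #101 → #103 → #102 → #105 → Base = 80; combined 112.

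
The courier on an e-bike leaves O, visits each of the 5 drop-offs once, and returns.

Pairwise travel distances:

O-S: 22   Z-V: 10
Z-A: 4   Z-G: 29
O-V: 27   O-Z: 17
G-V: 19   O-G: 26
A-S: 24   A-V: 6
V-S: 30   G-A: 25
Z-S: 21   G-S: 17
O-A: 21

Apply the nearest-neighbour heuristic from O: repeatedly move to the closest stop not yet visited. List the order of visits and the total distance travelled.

At O the remaining stops are Z 17, A 21, S 22, G 26, V 27; go to Z.
At Z the remaining stops are A 4, V 10, S 21, G 29; go to A.
At A the remaining stops are V 6, S 24, G 25; go to V.
At V the remaining stops are G 19, S 30; go to G.
At G the remaining stops are S 17; go to S.
Return S→O: 22.
Total = 17 + 4 + 6 + 19 + 17 + 22 = 85.

Total distance 85 via the nearest-neighbour route O → Z → A → V → G → S → O.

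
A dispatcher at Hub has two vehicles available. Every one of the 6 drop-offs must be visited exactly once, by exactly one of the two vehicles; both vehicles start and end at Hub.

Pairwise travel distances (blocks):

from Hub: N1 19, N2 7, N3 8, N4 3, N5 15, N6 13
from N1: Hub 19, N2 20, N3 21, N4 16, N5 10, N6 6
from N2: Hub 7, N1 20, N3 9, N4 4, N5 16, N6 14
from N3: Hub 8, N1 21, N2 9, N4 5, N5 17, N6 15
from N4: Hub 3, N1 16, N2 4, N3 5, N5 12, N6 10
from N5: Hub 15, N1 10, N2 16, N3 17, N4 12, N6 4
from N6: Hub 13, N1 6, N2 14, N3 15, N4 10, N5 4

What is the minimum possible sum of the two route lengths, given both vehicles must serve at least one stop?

There are 2^5 − 1 = 31 ways to divide the 6 stops into two non-empty groups. For each, the best each vehicle can do is its own shortest tour through its group:
  {N1} + {N2, N3, N4, N5, N6}: 38 + 50 = 88
  {N2} + {N1, N3, N4, N5, N6}: 14 + 54 = 68
  {N1, N2} + {N3, N4, N5, N6}: 46 + 42 = 88
  {N3} + {N1, N2, N4, N5, N6}: 16 + 52 = 68
  {N1, N3} + {N2, N4, N5, N6}: 48 + 40 = 88
  {N2, N3} + {N1, N4, N5, N6}: 24 + 44 = 68
  … (31 splits in total)
Best: vehicle 1 Hub → N2 → Hub = 14; vehicle 2 Hub → N1 → N6 → N5 → N3 → N4 → Hub = 54; combined 68.

68 blocks — the smallest possible combined total.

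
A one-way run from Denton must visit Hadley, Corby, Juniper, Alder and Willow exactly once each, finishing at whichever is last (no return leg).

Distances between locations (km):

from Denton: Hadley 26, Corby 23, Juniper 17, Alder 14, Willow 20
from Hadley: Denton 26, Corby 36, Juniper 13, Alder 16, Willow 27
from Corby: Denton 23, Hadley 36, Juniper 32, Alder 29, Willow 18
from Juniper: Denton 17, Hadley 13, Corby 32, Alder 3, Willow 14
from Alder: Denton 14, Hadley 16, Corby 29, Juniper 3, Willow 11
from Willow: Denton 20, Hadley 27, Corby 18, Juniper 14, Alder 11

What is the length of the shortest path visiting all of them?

There are 5! = 120 possible orderings.
Denton - Hadley - Corby - Juniper - Alder - Willow: 26+36+32+3+11 = 108
Denton - Hadley - Corby - Juniper - Willow - Alder: 26+36+32+14+11 = 119
Denton - Hadley - Corby - Alder - Juniper - Willow: 26+36+29+3+14 = 108
Denton - Hadley - Corby - Alder - Willow - Juniper: 26+36+29+11+14 = 116
Denton - Hadley - Corby - Willow - Juniper - Alder: 26+36+18+14+3 = 97
Denton - Hadley - Corby - Willow - Alder - Juniper: 26+36+18+11+3 = 94
Denton - Hadley - Juniper - Corby - Alder - Willow: 26+13+32+29+11 = 111
Denton - Hadley - Juniper - Corby - Willow - Alder: 26+13+32+18+11 = 100
Denton - Hadley - Juniper - Alder - Corby - Willow: 26+13+3+29+18 = 89
Denton - Hadley - Juniper - Alder - Willow - Corby: 26+13+3+11+18 = 71
Denton - Hadley - Juniper - Willow - Corby - Alder: 26+13+14+18+29 = 100
Denton - Hadley - Juniper - Willow - Alder - Corby: 26+13+14+11+29 = 93
Denton - Hadley - Alder - Corby - Juniper - Willow: 26+16+29+32+14 = 117
Denton - Hadley - Alder - Corby - Willow - Juniper: 26+16+29+18+14 = 103
… (106 more)
Denton - Corby - Willow - Alder - Juniper - Hadley: 23+18+11+3+13 = 68  ← best
The minimum is 68.
One shortest path: Denton → Corby → Willow → Alder → Juniper → Hadley.

Minimum one-way distance = 68 km.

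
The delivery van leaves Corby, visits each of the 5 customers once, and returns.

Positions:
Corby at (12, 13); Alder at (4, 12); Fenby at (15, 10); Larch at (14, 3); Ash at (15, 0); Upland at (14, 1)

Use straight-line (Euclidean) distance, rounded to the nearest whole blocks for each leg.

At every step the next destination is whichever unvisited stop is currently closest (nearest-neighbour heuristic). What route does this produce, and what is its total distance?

From Corby: distances to unvisited — Fenby=4, Alder=8, Larch=10, Upland=12, Ash=13. Nearest is Fenby (4).
From Fenby: distances to unvisited — Larch=7, Upland=9, Ash=10, Alder=11. Nearest is Larch (7).
From Larch: distances to unvisited — Upland=2, Ash=3, Alder=13. Nearest is Upland (2).
From Upland: distances to unvisited — Ash=1, Alder=15. Nearest is Ash (1).
From Ash: distances to unvisited — Alder=16. Nearest is Alder (16).
Return Alder→Corby: 8.
Total = 4 + 7 + 2 + 1 + 16 + 8 = 38.

Nearest-neighbour total = 38 blocks; route Corby → Fenby → Larch → Upland → Ash → Alder → Corby.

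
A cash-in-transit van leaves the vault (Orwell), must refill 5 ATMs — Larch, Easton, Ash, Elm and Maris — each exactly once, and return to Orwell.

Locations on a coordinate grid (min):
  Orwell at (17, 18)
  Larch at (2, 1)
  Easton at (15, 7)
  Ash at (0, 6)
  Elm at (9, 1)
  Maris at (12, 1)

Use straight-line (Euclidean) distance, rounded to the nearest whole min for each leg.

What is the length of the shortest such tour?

Minimum total distance: 54 min.

Orwell - Larch - Easton - Ash - Elm - Maris - Orwell: 23+14+15+10+3+18 = 83
Orwell - Larch - Easton - Ash - Maris - Elm - Orwell: 23+14+15+13+3+19 = 87
Orwell - Larch - Easton - Elm - Ash - Maris - Orwell: 23+14+8+10+13+18 = 86
Orwell - Larch - Easton - Elm - Maris - Ash - Orwell: 23+14+8+3+13+21 = 82
Orwell - Larch - Easton - Maris - Ash - Elm - Orwell: 23+14+7+13+10+19 = 86
Orwell - Larch - Easton - Maris - Elm - Ash - Orwell: 23+14+7+3+10+21 = 78
Orwell - Larch - Ash - Easton - Elm - Maris - Orwell: 23+5+15+8+3+18 = 72
Orwell - Larch - Ash - Easton - Maris - Elm - Orwell: 23+5+15+7+3+19 = 72
Orwell - Larch - Ash - Elm - Easton - Maris - Orwell: 23+5+10+8+7+18 = 71
Orwell - Larch - Ash - Elm - Maris - Easton - Orwell: 23+5+10+3+7+11 = 59
Orwell - Larch - Ash - Maris - Easton - Elm - Orwell: 23+5+13+7+8+19 = 75
Orwell - Larch - Ash - Maris - Elm - Easton - Orwell: 23+5+13+3+8+11 = 63
Orwell - Larch - Elm - Easton - Ash - Maris - Orwell: 23+7+8+15+13+18 = 84
Orwell - Larch - Elm - Easton - Maris - Ash - Orwell: 23+7+8+7+13+21 = 79
… (46 more)
Orwell - Easton - Maris - Elm - Larch - Ash - Orwell: 11+7+3+7+5+21 = 54  ← best
The minimum is 54.
One optimal route: Orwell → Easton → Maris → Elm → Larch → Ash → Orwell (or its reverse).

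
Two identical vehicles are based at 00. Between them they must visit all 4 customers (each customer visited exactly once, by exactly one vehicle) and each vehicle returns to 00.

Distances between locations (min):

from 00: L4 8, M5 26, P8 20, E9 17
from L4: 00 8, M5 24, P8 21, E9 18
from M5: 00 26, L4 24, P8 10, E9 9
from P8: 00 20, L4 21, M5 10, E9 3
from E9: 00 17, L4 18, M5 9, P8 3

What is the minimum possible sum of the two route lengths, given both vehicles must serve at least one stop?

Check every non-empty split of the stops between the two vehicles; for each half take its own optimal tour:
  {L4} + {M5, P8, E9}: 16 + 56 = 72
  {M5} + {L4, P8, E9}: 52 + 49 = 101
  {L4, M5} + {P8, E9}: 58 + 40 = 98
  {P8} + {L4, M5, E9}: 40 + 58 = 98
  {L4, P8} + {M5, E9}: 49 + 52 = 101
  {M5, P8} + {L4, E9}: 56 + 43 = 99
  … (7 splits in total)
Best: vehicle 1 00 → L4 → 00 = 16; vehicle 2 00 → M5 → P8 → E9 → 00 = 56; combined 72.

72 min — the smallest possible combined total.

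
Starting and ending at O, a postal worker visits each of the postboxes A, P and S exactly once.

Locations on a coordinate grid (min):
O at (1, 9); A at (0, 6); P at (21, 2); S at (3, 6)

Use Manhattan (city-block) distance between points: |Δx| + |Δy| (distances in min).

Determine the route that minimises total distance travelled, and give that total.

Minimum total distance: 56 min.

O - A - P - S - O: 4+25+22+5 = 56
O - A - S - P - O: 4+3+22+27 = 56
O - P - A - S - O: 27+25+3+5 = 60
The minimum is 56.
One optimal route: O → A → P → S → O (or its reverse).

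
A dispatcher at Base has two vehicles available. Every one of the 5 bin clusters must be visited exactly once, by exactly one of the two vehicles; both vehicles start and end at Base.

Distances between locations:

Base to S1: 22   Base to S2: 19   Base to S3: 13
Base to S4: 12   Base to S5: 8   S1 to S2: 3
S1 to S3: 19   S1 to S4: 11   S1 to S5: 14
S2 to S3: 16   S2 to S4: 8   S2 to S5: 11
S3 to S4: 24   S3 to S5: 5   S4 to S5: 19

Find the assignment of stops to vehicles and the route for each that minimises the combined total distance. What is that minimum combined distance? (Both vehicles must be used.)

71 — the smallest possible combined total.

Check every non-empty split of the stops between the two vehicles; for each half take its own optimal tour:
  {S1} + {S2, S3, S4, S5}: 44 + 49 = 93
  {S2} + {S1, S3, S4, S5}: 38 + 55 = 93
  {S1, S2} + {S3, S4, S5}: 44 + 49 = 93
  {S3} + {S1, S2, S4, S5}: 26 + 45 = 71
  {S1, S3} + {S2, S4, S5}: 54 + 39 = 93
  {S2, S3} + {S1, S4, S5}: 48 + 45 = 93
  … (15 splits in total)
Best: vehicle 1 Base → S3 → Base = 26; vehicle 2 Base → S4 → S1 → S2 → S5 → Base = 45; combined 71.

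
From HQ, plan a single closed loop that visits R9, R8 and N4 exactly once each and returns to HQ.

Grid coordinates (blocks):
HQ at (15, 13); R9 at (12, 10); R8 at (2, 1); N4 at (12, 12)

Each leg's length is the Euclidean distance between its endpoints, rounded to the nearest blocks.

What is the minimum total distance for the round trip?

With 3 stops there are 3!/2 = 3 distinct round trips (a route and its reverse cost the same).
HQ - R9 - R8 - N4 - HQ: 4+13+15+3 = 35
HQ - R9 - N4 - R8 - HQ: 4+2+15+18 = 39
HQ - R8 - R9 - N4 - HQ: 18+13+2+3 = 36
The minimum is 35.
One optimal route: HQ → R9 → R8 → N4 → HQ (or its reverse).

35 blocks — the shortest possible round trip.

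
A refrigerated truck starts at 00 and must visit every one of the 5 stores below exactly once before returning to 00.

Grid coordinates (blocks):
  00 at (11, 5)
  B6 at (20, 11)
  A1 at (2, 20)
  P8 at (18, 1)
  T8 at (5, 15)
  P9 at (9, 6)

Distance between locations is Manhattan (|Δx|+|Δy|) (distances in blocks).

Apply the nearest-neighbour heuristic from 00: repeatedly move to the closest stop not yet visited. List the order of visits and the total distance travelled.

Nearest-neighbour total = 74 blocks; route 00 → P9 → T8 → A1 → B6 → P8 → 00.

From 00: distances to unvisited — P9=3, P8=11, B6=15, T8=16, A1=24. Nearest is P9 (3).
From P9: distances to unvisited — T8=13, P8=14, B6=16, A1=21. Nearest is T8 (13).
From T8: distances to unvisited — A1=8, B6=19, P8=27. Nearest is A1 (8).
From A1: distances to unvisited — B6=27, P8=35. Nearest is B6 (27).
From B6: distances to unvisited — P8=12. Nearest is P8 (12).
Return P8→00: 11.
Total = 3 + 13 + 8 + 27 + 12 + 11 = 74.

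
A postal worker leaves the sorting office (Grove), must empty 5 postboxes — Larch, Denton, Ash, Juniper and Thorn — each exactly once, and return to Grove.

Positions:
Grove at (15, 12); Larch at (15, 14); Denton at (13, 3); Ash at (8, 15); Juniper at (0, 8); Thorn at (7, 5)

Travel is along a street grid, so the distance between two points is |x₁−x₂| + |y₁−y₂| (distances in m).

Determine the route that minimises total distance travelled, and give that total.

54 m — the shortest possible round trip.

With 5 stops there are 5!/2 = 60 distinct round trips (a route and its reverse cost the same).
Grove→Larch→Denton→Ash→Juniper→Thorn→Grove: 2+13+17+15+10+15 = 72
Grove→Larch→Denton→Ash→Thorn→Juniper→Grove: 2+13+17+11+10+19 = 72
Grove→Larch→Denton→Juniper→Ash→Thorn→Grove: 2+13+18+15+11+15 = 74
Grove→Larch→Denton→Juniper→Thorn→Ash→Grove: 2+13+18+10+11+10 = 64
Grove→Larch→Denton→Thorn→Ash→Juniper→Grove: 2+13+8+11+15+19 = 68
Grove→Larch→Denton→Thorn→Juniper→Ash→Grove: 2+13+8+10+15+10 = 58
Grove→Larch→Ash→Denton→Juniper→Thorn→Grove: 2+8+17+18+10+15 = 70
Grove→Larch→Ash→Denton→Thorn→Juniper→Grove: 2+8+17+8+10+19 = 64
Grove→Larch→Ash→Juniper→Denton→Thorn→Grove: 2+8+15+18+8+15 = 66
Grove→Larch→Ash→Juniper→Thorn→Denton→Grove: 2+8+15+10+8+11 = 54
Grove→Larch→Ash→Thorn→Denton→Juniper→Grove: 2+8+11+8+18+19 = 66
Grove→Larch→Ash→Thorn→Juniper→Denton→Grove: 2+8+11+10+18+11 = 60
Grove→Larch→Juniper→Denton→Ash→Thorn→Grove: 2+21+18+17+11+15 = 84
Grove→Larch→Juniper→Denton→Thorn→Ash→Grove: 2+21+18+8+11+10 = 70
… (46 more)
The minimum is 54.
One optimal route: Grove → Larch → Ash → Juniper → Thorn → Denton → Grove (or its reverse).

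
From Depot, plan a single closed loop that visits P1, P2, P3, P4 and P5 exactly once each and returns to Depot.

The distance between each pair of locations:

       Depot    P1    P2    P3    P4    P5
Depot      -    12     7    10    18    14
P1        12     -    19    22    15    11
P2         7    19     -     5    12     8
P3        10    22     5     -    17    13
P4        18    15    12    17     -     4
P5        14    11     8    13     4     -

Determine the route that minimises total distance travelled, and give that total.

With 5 stops there are 5!/2 = 60 distinct round trips (a route and its reverse cost the same).
Depot - P1 - P2 - P3 - P4 - P5 - Depot: 12+19+5+17+4+14 = 71
Depot - P1 - P2 - P3 - P5 - P4 - Depot: 12+19+5+13+4+18 = 71
Depot - P1 - P2 - P4 - P3 - P5 - Depot: 12+19+12+17+13+14 = 87
Depot - P1 - P2 - P4 - P5 - P3 - Depot: 12+19+12+4+13+10 = 70
Depot - P1 - P2 - P5 - P3 - P4 - Depot: 12+19+8+13+17+18 = 87
Depot - P1 - P2 - P5 - P4 - P3 - Depot: 12+19+8+4+17+10 = 70
Depot - P1 - P3 - P2 - P4 - P5 - Depot: 12+22+5+12+4+14 = 69
Depot - P1 - P3 - P2 - P5 - P4 - Depot: 12+22+5+8+4+18 = 69
Depot - P1 - P3 - P4 - P2 - P5 - Depot: 12+22+17+12+8+14 = 85
Depot - P1 - P3 - P4 - P5 - P2 - Depot: 12+22+17+4+8+7 = 70
Depot - P1 - P3 - P5 - P2 - P4 - Depot: 12+22+13+8+12+18 = 85
Depot - P1 - P3 - P5 - P4 - P2 - Depot: 12+22+13+4+12+7 = 70
Depot - P1 - P4 - P2 - P3 - P5 - Depot: 12+15+12+5+13+14 = 71
Depot - P1 - P4 - P2 - P5 - P3 - Depot: 12+15+12+8+13+10 = 70
… (46 more)
Depot - P1 - P4 - P5 - P2 - P3 - Depot: 12+15+4+8+5+10 = 54  ← best
The minimum is 54.
One optimal route: Depot → P1 → P4 → P5 → P2 → P3 → Depot (or its reverse).

Minimum total distance: 54.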